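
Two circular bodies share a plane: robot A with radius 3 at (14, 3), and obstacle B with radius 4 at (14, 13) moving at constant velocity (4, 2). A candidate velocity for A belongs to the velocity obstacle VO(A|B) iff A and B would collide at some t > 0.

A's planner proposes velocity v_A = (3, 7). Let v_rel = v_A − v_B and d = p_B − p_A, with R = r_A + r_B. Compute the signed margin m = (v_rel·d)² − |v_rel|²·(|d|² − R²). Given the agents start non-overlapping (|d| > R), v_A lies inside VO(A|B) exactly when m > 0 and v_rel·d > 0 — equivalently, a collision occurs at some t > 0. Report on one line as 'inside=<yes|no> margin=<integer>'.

d = (0, 10),  |d|² = 100;  R = 3+4 = 7,  c = 100−7² = 51
v_rel = (-1, 5),  |v_rel|² = 26;  v_rel·d = (-1)·(0) + (5)·(10) = 50
26·t² − 100·t + 51 = 0  ⇒  m = 50² − 26·51 = 1174
m = 1174 > 0,  v_rel·d = 50 > 0  ⇒  inside

inside=yes margin=1174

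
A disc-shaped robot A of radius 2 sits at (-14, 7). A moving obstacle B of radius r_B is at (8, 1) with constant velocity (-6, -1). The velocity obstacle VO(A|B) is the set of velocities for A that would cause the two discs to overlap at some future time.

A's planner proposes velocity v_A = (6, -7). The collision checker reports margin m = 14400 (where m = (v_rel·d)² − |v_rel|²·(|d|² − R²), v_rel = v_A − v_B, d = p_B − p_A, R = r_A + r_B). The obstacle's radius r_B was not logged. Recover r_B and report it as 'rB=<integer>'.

m = 14400
d = (22, -6);  v_rel = (12, -6),  |v_rel|² = 180
v_rel×d = (12)·(-6) − (-6)·(22) = 60
since m = R²·180 − 60²:  R² = (3600 + 14400) / 180 = 100
R = √100 = 10  ⇒  r_B = 10 − 2 = 8

rB=8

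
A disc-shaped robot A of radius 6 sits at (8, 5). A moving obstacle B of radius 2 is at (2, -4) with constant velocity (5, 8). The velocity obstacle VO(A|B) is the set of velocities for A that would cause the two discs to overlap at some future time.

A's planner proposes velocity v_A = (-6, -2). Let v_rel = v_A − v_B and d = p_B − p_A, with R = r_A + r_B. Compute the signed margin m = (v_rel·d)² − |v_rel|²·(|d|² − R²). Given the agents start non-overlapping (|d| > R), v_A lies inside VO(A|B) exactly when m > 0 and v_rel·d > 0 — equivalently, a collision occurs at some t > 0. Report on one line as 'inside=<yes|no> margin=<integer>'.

d = (-6, -9),  |d|² = 117;  R = 6+2 = 8,  c = 117−8² = 53
v_rel = (-11, -10),  |v_rel|² = 221;  v_rel·d = (-11)·(-6) + (-10)·(-9) = 156
221·t² − 312·t + 53 = 0  ⇒  m = 156² − 221·53 = 12623
m = 12623 > 0,  v_rel·d = 156 > 0  ⇒  inside

inside=yes margin=12623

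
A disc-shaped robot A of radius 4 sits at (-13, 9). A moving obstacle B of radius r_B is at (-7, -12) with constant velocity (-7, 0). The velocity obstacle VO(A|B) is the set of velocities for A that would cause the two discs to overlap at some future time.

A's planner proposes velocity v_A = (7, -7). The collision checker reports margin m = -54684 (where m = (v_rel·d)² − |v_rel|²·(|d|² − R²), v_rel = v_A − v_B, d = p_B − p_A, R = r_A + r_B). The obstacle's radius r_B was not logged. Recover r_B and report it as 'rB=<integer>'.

m = -54684
d = (6, -21);  v_rel = (14, -7),  |v_rel|² = 245
v_rel×d = (14)·(-21) − (-7)·(6) = -252
since m = R²·245 − (-252)²:  R² = (63504 + -54684) / 245 = 36
R = √36 = 6  ⇒  r_B = 6 − 4 = 2

rB=2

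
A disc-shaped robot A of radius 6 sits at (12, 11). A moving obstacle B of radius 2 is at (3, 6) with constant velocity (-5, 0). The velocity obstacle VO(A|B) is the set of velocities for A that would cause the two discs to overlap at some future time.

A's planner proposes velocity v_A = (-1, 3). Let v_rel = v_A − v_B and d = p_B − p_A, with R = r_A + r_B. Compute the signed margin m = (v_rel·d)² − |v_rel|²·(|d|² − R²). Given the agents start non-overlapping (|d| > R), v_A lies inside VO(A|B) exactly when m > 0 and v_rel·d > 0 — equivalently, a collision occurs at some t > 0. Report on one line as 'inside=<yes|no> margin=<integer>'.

d = (-9, -5),  |d|² = 106;  R = 6+2 = 8,  c = 106−8² = 42
v_rel = (4, 3),  |v_rel|² = 25;  v_rel·d = (4)·(-9) + (3)·(-5) = -51
25·t² + 102·t + 42 = 0  ⇒  m = (-51)² − 25·42 = 1551
m = 1551 > 0,  v_rel·d = -51 < 0  ⇒  outside

inside=no margin=1551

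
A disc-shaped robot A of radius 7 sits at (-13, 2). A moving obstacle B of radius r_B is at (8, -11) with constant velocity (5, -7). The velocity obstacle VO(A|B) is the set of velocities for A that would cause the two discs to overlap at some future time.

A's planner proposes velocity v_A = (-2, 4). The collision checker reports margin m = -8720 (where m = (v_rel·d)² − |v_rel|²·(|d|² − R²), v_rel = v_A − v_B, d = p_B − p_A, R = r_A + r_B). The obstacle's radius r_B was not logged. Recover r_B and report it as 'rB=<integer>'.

m = -8720
d = (21, -13);  v_rel = (-7, 11),  |v_rel|² = 170
v_rel×d = (-7)·(-13) − (11)·(21) = -140
since m = R²·170 − (-140)²:  R² = (19600 + -8720) / 170 = 64
R = √64 = 8  ⇒  r_B = 8 − 7 = 1

rB=1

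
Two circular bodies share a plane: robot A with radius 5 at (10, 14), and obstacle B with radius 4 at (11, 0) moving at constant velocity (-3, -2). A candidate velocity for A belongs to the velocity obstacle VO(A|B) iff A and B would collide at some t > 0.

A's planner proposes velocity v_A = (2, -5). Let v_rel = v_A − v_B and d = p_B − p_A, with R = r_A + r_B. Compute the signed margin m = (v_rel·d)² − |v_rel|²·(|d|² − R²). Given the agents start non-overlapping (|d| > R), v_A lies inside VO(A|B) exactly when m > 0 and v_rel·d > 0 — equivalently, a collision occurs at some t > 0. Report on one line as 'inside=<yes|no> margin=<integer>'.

d = (1, -14),  |d|² = 197;  R = 5+4 = 9,  c = 197−9² = 116
v_rel = (5, -3),  |v_rel|² = 34;  v_rel·d = (5)·(1) + (-3)·(-14) = 47
34·t² − 94·t + 116 = 0  ⇒  m = 47² − 34·116 = -1735
m = -1735 < 0,  v_rel·d = 47 > 0  ⇒  outside

inside=no margin=-1735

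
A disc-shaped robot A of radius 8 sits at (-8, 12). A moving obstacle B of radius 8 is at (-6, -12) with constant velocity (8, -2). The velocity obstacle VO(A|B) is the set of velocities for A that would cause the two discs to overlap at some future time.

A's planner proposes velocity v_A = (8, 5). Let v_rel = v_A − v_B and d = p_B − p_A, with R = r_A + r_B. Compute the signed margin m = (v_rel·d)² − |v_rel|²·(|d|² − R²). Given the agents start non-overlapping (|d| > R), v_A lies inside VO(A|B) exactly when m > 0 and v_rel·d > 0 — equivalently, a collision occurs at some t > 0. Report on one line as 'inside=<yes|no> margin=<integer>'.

d = (2, -24),  |d|² = 580;  R = 8+8 = 16,  c = 580−16² = 324
v_rel = (0, 7),  |v_rel|² = 49;  v_rel·d = (0)·(2) + (7)·(-24) = -168
49·t² + 336·t + 324 = 0  ⇒  m = (-168)² − 49·324 = 12348
m = 12348 > 0,  v_rel·d = -168 < 0  ⇒  outside

inside=no margin=12348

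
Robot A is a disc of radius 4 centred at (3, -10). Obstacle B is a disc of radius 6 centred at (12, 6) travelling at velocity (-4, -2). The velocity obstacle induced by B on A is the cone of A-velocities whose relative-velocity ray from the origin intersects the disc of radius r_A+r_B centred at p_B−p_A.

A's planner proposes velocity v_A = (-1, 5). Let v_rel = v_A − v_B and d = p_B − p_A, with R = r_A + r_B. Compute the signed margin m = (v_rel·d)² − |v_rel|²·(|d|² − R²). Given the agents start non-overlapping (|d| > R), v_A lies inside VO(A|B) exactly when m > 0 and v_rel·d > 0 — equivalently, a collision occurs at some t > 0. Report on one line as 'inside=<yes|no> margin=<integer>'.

d = (9, 16),  |d|² = 337;  R = 4+6 = 10,  c = 337−10² = 237
v_rel = (3, 7),  |v_rel|² = 58;  v_rel·d = (3)·(9) + (7)·(16) = 139
58·t² − 278·t + 237 = 0  ⇒  m = 139² − 58·237 = 5575
m = 5575 > 0,  v_rel·d = 139 > 0  ⇒  inside

inside=yes margin=5575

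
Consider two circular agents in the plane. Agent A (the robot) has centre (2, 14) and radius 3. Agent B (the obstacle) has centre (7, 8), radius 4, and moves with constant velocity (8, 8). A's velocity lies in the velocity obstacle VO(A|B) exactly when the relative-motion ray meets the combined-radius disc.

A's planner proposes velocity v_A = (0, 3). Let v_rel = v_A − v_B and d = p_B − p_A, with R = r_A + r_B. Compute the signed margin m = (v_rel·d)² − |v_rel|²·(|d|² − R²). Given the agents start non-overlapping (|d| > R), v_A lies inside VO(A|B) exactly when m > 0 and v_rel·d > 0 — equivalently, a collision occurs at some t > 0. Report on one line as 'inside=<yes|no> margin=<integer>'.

d = (5, -6),  |d|² = 61;  R = 3+4 = 7,  c = 61−7² = 12
v_rel = (-8, -5),  |v_rel|² = 89;  v_rel·d = (-8)·(5) + (-5)·(-6) = -10
89·t² + 20·t + 12 = 0  ⇒  m = (-10)² − 89·12 = -968
m = -968 < 0,  v_rel·d = -10 < 0  ⇒  outside

inside=no margin=-968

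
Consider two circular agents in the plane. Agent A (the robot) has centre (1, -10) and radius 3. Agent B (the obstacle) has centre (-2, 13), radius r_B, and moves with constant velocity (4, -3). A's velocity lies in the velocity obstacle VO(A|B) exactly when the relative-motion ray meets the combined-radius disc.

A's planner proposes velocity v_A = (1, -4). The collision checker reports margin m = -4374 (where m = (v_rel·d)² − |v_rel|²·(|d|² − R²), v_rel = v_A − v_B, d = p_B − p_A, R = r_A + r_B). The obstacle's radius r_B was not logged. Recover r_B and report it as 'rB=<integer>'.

m = -4374
d = (-3, 23);  v_rel = (-3, -1),  |v_rel|² = 10
v_rel×d = (-3)·(23) − (-1)·(-3) = -72
since m = R²·10 − (-72)²:  R² = (5184 + -4374) / 10 = 81
R = √81 = 9  ⇒  r_B = 9 − 3 = 6

rB=6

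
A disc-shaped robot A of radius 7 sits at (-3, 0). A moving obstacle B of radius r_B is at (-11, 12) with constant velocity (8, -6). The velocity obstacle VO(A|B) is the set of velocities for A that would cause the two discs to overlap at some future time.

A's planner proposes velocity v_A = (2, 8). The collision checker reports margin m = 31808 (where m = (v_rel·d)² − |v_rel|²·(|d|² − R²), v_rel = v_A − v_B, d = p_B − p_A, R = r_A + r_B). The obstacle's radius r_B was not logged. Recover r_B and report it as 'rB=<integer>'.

m = 31808
d = (-8, 12);  v_rel = (-6, 14),  |v_rel|² = 232
v_rel×d = (-6)·(12) − (14)·(-8) = 40
since m = R²·232 − 40²:  R² = (1600 + 31808) / 232 = 144
R = √144 = 12  ⇒  r_B = 12 − 7 = 5

rB=5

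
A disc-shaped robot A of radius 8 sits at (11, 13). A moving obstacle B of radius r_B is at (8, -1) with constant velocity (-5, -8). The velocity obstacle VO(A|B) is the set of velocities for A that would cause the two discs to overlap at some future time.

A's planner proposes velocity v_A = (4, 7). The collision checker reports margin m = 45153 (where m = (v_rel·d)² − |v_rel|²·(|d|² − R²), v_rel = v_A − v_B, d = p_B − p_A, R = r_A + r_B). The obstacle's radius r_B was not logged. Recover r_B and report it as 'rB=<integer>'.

m = 45153
d = (-3, -14);  v_rel = (9, 15),  |v_rel|² = 306
v_rel×d = (9)·(-14) − (15)·(-3) = -81
since m = R²·306 − (-81)²:  R² = (6561 + 45153) / 306 = 169
R = √169 = 13  ⇒  r_B = 13 − 8 = 5

rB=5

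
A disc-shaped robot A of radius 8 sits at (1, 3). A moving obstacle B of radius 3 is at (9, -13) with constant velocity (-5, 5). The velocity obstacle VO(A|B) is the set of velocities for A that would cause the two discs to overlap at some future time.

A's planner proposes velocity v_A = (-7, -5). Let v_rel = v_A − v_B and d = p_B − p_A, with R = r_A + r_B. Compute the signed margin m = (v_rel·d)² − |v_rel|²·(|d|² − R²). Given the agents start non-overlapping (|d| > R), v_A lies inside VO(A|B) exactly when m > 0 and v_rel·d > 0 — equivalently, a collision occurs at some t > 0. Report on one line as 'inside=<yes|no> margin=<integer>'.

d = (8, -16),  |d|² = 320;  R = 8+3 = 11,  c = 320−11² = 199
v_rel = (-2, -10),  |v_rel|² = 104;  v_rel·d = (-2)·(8) + (-10)·(-16) = 144
104·t² − 288·t + 199 = 0  ⇒  m = 144² − 104·199 = 40
m = 40 > 0,  v_rel·d = 144 > 0  ⇒  inside

inside=yes margin=40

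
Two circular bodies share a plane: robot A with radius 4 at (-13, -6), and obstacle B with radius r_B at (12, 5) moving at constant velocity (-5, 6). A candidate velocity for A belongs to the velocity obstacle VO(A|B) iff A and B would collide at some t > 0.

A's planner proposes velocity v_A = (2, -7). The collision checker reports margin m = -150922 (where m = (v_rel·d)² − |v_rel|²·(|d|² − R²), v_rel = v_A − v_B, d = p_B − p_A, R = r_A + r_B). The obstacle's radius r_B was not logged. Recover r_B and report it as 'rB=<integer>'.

m = -150922
d = (25, 11);  v_rel = (7, -13),  |v_rel|² = 218
v_rel×d = (7)·(11) − (-13)·(25) = 402
since m = R²·218 − 402²:  R² = (161604 + -150922) / 218 = 49
R = √49 = 7  ⇒  r_B = 7 − 4 = 3

rB=3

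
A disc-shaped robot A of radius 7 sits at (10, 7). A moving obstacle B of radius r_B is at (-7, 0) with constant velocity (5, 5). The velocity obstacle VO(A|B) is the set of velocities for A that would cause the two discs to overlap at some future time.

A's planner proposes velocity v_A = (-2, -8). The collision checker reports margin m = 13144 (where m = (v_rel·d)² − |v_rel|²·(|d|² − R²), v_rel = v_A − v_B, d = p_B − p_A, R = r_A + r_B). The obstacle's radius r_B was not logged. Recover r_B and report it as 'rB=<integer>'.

m = 13144
d = (-17, -7);  v_rel = (-7, -13),  |v_rel|² = 218
v_rel×d = (-7)·(-7) − (-13)·(-17) = -172
since m = R²·218 − (-172)²:  R² = (29584 + 13144) / 218 = 196
R = √196 = 14  ⇒  r_B = 14 − 7 = 7

rB=7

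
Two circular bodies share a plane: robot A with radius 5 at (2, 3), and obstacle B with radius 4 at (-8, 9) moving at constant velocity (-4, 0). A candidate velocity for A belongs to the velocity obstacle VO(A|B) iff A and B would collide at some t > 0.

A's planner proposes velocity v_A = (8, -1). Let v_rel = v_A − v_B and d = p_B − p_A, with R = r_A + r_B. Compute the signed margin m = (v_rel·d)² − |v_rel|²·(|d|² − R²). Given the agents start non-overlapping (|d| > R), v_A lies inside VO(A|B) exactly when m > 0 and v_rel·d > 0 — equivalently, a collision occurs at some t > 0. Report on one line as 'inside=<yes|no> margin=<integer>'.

d = (-10, 6),  |d|² = 136;  R = 5+4 = 9,  c = 136−9² = 55
v_rel = (12, -1),  |v_rel|² = 145;  v_rel·d = (12)·(-10) + (-1)·(6) = -126
145·t² + 252·t + 55 = 0  ⇒  m = (-126)² − 145·55 = 7901
m = 7901 > 0,  v_rel·d = -126 < 0  ⇒  outside

inside=no margin=7901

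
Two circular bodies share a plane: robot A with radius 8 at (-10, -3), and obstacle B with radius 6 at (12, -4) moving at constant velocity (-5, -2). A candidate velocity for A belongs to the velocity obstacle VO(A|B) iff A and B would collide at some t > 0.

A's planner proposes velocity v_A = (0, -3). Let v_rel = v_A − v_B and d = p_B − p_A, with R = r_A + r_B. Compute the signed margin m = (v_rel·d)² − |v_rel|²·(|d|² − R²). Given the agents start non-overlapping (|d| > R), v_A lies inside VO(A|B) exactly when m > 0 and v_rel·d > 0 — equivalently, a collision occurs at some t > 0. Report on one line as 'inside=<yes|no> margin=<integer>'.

d = (22, -1),  |d|² = 485;  R = 8+6 = 14,  c = 485−14² = 289
v_rel = (5, -1),  |v_rel|² = 26;  v_rel·d = (5)·(22) + (-1)·(-1) = 111
26·t² − 222·t + 289 = 0  ⇒  m = 111² − 26·289 = 4807
m = 4807 > 0,  v_rel·d = 111 > 0  ⇒  inside

inside=yes margin=4807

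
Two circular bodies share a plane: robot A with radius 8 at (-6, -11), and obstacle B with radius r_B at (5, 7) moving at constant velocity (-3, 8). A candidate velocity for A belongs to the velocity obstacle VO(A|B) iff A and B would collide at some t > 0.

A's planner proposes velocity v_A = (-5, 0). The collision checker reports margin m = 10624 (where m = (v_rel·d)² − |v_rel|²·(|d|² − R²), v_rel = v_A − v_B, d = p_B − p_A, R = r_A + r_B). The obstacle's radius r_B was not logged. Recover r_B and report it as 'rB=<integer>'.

m = 10624
d = (11, 18);  v_rel = (-2, -8),  |v_rel|² = 68
v_rel×d = (-2)·(18) − (-8)·(11) = 52
since m = R²·68 − 52²:  R² = (2704 + 10624) / 68 = 196
R = √196 = 14  ⇒  r_B = 14 − 8 = 6

rB=6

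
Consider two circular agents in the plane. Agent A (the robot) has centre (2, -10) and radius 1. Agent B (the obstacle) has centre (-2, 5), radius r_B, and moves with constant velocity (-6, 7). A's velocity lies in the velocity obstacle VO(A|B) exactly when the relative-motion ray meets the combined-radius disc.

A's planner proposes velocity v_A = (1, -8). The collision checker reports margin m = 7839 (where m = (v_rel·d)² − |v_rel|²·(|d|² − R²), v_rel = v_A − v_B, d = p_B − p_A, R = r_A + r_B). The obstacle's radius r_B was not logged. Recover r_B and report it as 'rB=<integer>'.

m = 7839
d = (-4, 15);  v_rel = (7, -15),  |v_rel|² = 274
v_rel×d = (7)·(15) − (-15)·(-4) = 45
since m = R²·274 − 45²:  R² = (2025 + 7839) / 274 = 36
R = √36 = 6  ⇒  r_B = 6 − 1 = 5

rB=5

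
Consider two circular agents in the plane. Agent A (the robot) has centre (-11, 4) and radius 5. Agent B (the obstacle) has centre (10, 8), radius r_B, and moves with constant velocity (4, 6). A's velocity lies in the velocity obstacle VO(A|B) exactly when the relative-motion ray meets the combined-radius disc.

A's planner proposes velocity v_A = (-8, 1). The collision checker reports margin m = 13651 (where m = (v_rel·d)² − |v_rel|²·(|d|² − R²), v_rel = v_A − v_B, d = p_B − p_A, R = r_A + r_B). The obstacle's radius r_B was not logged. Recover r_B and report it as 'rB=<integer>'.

m = 13651
d = (21, 4);  v_rel = (-12, -5),  |v_rel|² = 169
v_rel×d = (-12)·(4) − (-5)·(21) = 57
since m = R²·169 − 57²:  R² = (3249 + 13651) / 169 = 100
R = √100 = 10  ⇒  r_B = 10 − 5 = 5

rB=5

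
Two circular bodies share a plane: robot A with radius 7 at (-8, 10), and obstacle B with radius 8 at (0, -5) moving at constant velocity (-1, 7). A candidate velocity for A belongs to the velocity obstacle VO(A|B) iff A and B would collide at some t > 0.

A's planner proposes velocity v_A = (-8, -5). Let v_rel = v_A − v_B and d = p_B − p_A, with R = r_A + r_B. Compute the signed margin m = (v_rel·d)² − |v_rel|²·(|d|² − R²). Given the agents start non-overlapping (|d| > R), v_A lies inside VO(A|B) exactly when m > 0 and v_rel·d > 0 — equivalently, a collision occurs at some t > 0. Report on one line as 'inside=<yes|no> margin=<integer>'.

d = (8, -15),  |d|² = 289;  R = 7+8 = 15,  c = 289−15² = 64
v_rel = (-7, -12),  |v_rel|² = 193;  v_rel·d = (-7)·(8) + (-12)·(-15) = 124
193·t² − 248·t + 64 = 0  ⇒  m = 124² − 193·64 = 3024
m = 3024 > 0,  v_rel·d = 124 > 0  ⇒  inside

inside=yes margin=3024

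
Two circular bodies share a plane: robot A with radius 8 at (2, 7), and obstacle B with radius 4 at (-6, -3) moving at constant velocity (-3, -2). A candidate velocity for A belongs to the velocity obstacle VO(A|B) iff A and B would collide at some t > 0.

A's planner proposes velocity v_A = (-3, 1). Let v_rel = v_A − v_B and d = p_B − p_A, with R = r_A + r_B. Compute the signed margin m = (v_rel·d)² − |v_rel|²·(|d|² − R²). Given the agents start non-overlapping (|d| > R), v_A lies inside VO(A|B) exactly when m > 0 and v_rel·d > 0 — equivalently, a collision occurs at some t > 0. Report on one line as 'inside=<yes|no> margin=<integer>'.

d = (-8, -10),  |d|² = 164;  R = 8+4 = 12,  c = 164−12² = 20
v_rel = (0, 3),  |v_rel|² = 9;  v_rel·d = (0)·(-8) + (3)·(-10) = -30
9·t² + 60·t + 20 = 0  ⇒  m = (-30)² − 9·20 = 720
m = 720 > 0,  v_rel·d = -30 < 0  ⇒  outside

inside=no margin=720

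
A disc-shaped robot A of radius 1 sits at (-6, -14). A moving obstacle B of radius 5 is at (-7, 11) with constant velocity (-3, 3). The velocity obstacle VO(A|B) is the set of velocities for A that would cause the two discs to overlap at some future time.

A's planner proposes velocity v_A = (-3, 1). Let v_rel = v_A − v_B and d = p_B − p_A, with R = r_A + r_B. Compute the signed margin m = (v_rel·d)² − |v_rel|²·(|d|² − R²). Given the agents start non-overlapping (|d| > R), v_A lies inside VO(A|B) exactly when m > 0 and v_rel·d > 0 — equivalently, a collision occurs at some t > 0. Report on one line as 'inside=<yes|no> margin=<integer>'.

d = (-1, 25),  |d|² = 626;  R = 1+5 = 6,  c = 626−6² = 590
v_rel = (0, -2),  |v_rel|² = 4;  v_rel·d = (0)·(-1) + (-2)·(25) = -50
4·t² + 100·t + 590 = 0  ⇒  m = (-50)² − 4·590 = 140
m = 140 > 0,  v_rel·d = -50 < 0  ⇒  outside

inside=no margin=140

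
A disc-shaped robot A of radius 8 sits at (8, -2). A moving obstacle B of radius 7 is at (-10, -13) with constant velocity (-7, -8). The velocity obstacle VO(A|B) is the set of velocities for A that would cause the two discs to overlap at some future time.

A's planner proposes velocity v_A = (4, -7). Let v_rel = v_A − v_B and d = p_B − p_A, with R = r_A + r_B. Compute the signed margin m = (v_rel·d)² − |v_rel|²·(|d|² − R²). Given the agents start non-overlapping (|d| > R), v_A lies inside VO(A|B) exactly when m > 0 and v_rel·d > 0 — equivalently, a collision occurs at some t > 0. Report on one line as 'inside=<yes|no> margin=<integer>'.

d = (-18, -11),  |d|² = 445;  R = 8+7 = 15,  c = 445−15² = 220
v_rel = (11, 1),  |v_rel|² = 122;  v_rel·d = (11)·(-18) + (1)·(-11) = -209
122·t² + 418·t + 220 = 0  ⇒  m = (-209)² − 122·220 = 16841
m = 16841 > 0,  v_rel·d = -209 < 0  ⇒  outside

inside=no margin=16841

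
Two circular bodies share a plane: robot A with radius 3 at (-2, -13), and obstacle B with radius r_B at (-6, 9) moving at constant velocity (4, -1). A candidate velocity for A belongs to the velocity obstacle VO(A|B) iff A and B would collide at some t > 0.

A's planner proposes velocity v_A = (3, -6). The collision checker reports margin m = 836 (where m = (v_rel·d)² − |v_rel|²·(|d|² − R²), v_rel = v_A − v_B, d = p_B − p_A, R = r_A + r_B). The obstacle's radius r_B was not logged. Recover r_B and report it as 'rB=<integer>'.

m = 836
d = (-4, 22);  v_rel = (-1, -5),  |v_rel|² = 26
v_rel×d = (-1)·(22) − (-5)·(-4) = -42
since m = R²·26 − (-42)²:  R² = (1764 + 836) / 26 = 100
R = √100 = 10  ⇒  r_B = 10 − 3 = 7

rB=7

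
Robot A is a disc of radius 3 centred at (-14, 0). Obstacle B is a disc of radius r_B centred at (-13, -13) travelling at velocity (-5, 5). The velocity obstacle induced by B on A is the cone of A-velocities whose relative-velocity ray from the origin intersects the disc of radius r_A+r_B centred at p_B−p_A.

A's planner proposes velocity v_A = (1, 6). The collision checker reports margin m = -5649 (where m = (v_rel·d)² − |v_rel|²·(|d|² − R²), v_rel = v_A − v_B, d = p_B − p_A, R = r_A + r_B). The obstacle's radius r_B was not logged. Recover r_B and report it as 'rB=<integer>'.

m = -5649
d = (1, -13);  v_rel = (6, 1),  |v_rel|² = 37
v_rel×d = (6)·(-13) − (1)·(1) = -79
since m = R²·37 − (-79)²:  R² = (6241 + -5649) / 37 = 16
R = √16 = 4  ⇒  r_B = 4 − 3 = 1

rB=1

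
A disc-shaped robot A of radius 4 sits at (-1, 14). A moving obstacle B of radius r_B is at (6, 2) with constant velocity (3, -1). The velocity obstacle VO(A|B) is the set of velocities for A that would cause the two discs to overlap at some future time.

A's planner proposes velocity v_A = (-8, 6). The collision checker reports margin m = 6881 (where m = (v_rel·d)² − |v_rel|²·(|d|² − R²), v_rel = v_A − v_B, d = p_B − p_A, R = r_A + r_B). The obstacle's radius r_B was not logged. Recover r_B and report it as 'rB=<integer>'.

m = 6881
d = (7, -12);  v_rel = (-11, 7),  |v_rel|² = 170
v_rel×d = (-11)·(-12) − (7)·(7) = 83
since m = R²·170 − 83²:  R² = (6889 + 6881) / 170 = 81
R = √81 = 9  ⇒  r_B = 9 − 4 = 5

rB=5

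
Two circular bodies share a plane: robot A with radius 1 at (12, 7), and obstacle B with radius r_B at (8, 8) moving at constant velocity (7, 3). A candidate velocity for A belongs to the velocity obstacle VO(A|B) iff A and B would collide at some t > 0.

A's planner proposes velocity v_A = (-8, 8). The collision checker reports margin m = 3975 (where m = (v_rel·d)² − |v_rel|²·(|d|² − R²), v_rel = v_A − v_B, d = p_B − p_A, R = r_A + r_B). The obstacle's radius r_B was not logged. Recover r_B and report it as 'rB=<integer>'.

m = 3975
d = (-4, 1);  v_rel = (-15, 5),  |v_rel|² = 250
v_rel×d = (-15)·(1) − (5)·(-4) = 5
since m = R²·250 − 5²:  R² = (25 + 3975) / 250 = 16
R = √16 = 4  ⇒  r_B = 4 − 1 = 3

rB=3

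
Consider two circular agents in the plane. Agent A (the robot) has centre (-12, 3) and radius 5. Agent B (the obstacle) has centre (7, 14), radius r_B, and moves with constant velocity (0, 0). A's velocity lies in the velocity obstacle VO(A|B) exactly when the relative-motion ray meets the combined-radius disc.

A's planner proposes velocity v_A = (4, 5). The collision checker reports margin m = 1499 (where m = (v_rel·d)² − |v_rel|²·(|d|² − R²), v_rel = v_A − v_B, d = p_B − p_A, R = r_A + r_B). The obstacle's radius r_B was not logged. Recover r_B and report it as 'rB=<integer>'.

m = 1499
d = (19, 11);  v_rel = (4, 5),  |v_rel|² = 41
v_rel×d = (4)·(11) − (5)·(19) = -51
since m = R²·41 − (-51)²:  R² = (2601 + 1499) / 41 = 100
R = √100 = 10  ⇒  r_B = 10 − 5 = 5

rB=5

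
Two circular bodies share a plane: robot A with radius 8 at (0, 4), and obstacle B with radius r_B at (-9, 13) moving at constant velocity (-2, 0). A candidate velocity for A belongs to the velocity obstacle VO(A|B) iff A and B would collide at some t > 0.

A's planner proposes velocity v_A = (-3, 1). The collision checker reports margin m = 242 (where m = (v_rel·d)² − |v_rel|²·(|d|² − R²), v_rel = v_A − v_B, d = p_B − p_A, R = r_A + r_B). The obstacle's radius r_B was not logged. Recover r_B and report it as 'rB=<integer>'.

m = 242
d = (-9, 9);  v_rel = (-1, 1),  |v_rel|² = 2
v_rel×d = (-1)·(9) − (1)·(-9) = 0
since m = R²·2 − 0²:  R² = (0 + 242) / 2 = 121
R = √121 = 11  ⇒  r_B = 11 − 8 = 3

rB=3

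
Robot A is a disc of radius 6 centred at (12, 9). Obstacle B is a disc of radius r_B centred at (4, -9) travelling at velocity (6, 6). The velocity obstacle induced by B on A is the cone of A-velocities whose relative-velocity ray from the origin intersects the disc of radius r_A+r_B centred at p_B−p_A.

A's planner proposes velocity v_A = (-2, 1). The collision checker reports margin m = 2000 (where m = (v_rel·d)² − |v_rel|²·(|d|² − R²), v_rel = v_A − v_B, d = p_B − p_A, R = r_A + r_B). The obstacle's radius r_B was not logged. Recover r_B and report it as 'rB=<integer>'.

m = 2000
d = (-8, -18);  v_rel = (-8, -5),  |v_rel|² = 89
v_rel×d = (-8)·(-18) − (-5)·(-8) = 104
since m = R²·89 − 104²:  R² = (10816 + 2000) / 89 = 144
R = √144 = 12  ⇒  r_B = 12 − 6 = 6

rB=6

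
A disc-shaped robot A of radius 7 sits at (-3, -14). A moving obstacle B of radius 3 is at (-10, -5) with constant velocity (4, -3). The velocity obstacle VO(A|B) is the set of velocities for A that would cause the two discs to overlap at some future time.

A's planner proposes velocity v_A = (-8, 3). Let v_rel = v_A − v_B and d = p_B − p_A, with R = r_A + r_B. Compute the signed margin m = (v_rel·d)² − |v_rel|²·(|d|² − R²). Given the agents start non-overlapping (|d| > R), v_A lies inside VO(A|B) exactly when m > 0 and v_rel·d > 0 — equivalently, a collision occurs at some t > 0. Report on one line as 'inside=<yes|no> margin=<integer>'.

d = (-7, 9),  |d|² = 130;  R = 7+3 = 10,  c = 130−10² = 30
v_rel = (-12, 6),  |v_rel|² = 180;  v_rel·d = (-12)·(-7) + (6)·(9) = 138
180·t² − 276·t + 30 = 0  ⇒  m = 138² − 180·30 = 13644
m = 13644 > 0,  v_rel·d = 138 > 0  ⇒  inside

inside=yes margin=13644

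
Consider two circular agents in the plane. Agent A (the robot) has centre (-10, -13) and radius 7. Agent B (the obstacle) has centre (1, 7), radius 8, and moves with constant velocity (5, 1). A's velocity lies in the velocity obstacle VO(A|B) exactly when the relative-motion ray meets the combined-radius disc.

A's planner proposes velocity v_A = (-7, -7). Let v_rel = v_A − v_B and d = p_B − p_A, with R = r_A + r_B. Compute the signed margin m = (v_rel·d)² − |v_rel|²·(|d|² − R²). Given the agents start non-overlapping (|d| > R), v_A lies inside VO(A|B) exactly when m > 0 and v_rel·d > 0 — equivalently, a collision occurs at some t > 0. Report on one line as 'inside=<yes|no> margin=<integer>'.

d = (11, 20),  |d|² = 521;  R = 7+8 = 15,  c = 521−15² = 296
v_rel = (-12, -8),  |v_rel|² = 208;  v_rel·d = (-12)·(11) + (-8)·(20) = -292
208·t² + 584·t + 296 = 0  ⇒  m = (-292)² − 208·296 = 23696
m = 23696 > 0,  v_rel·d = -292 < 0  ⇒  outside

inside=no margin=23696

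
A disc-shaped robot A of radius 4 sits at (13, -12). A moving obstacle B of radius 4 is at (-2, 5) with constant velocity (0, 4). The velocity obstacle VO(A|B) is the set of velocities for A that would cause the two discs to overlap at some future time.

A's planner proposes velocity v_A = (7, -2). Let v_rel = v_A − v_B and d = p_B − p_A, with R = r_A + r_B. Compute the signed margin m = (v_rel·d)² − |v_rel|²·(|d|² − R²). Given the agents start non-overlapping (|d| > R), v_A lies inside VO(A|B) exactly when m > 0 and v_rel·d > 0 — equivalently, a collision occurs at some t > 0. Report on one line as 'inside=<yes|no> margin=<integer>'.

d = (-15, 17),  |d|² = 514;  R = 4+4 = 8,  c = 514−8² = 450
v_rel = (7, -6),  |v_rel|² = 85;  v_rel·d = (7)·(-15) + (-6)·(17) = -207
85·t² + 414·t + 450 = 0  ⇒  m = (-207)² − 85·450 = 4599
m = 4599 > 0,  v_rel·d = -207 < 0  ⇒  outside

inside=no margin=4599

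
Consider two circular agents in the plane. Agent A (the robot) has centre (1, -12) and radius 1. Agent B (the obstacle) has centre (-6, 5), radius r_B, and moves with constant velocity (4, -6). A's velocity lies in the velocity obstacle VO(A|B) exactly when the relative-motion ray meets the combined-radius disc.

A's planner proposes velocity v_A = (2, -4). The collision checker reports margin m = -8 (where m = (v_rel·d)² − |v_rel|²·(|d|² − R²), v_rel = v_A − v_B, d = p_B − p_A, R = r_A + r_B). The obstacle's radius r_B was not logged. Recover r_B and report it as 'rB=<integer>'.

m = -8
d = (-7, 17);  v_rel = (-2, 2),  |v_rel|² = 8
v_rel×d = (-2)·(17) − (2)·(-7) = -20
since m = R²·8 − (-20)²:  R² = (400 + -8) / 8 = 49
R = √49 = 7  ⇒  r_B = 7 − 1 = 6

rB=6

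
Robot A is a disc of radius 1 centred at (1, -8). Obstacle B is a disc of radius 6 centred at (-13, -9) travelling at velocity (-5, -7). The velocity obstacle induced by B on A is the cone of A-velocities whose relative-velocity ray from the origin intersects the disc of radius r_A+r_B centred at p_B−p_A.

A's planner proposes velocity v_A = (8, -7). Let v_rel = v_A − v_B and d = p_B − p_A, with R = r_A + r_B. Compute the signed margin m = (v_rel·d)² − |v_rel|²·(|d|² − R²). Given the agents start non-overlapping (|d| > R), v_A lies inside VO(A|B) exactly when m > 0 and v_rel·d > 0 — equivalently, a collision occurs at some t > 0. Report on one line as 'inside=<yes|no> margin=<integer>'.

d = (-14, -1),  |d|² = 197;  R = 1+6 = 7,  c = 197−7² = 148
v_rel = (13, 0),  |v_rel|² = 169;  v_rel·d = (13)·(-14) + (0)·(-1) = -182
169·t² + 364·t + 148 = 0  ⇒  m = (-182)² − 169·148 = 8112
m = 8112 > 0,  v_rel·d = -182 < 0  ⇒  outside

inside=no margin=8112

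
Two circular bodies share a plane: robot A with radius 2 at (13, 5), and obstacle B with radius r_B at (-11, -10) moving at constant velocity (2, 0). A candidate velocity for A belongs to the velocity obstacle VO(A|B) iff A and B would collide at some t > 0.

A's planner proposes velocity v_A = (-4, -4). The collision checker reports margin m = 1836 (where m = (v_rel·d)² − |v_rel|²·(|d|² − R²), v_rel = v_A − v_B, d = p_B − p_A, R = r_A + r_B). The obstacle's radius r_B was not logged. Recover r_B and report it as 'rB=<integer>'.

m = 1836
d = (-24, -15);  v_rel = (-6, -4),  |v_rel|² = 52
v_rel×d = (-6)·(-15) − (-4)·(-24) = -6
since m = R²·52 − (-6)²:  R² = (36 + 1836) / 52 = 36
R = √36 = 6  ⇒  r_B = 6 − 2 = 4

rB=4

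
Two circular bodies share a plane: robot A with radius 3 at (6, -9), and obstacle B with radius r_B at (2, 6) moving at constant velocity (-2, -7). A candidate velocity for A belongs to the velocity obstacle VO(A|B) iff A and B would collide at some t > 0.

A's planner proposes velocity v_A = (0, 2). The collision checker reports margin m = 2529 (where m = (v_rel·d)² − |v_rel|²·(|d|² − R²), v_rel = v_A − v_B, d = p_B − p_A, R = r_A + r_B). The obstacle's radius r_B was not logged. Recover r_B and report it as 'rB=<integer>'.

m = 2529
d = (-4, 15);  v_rel = (2, 9),  |v_rel|² = 85
v_rel×d = (2)·(15) − (9)·(-4) = 66
since m = R²·85 − 66²:  R² = (4356 + 2529) / 85 = 81
R = √81 = 9  ⇒  r_B = 9 − 3 = 6

rB=6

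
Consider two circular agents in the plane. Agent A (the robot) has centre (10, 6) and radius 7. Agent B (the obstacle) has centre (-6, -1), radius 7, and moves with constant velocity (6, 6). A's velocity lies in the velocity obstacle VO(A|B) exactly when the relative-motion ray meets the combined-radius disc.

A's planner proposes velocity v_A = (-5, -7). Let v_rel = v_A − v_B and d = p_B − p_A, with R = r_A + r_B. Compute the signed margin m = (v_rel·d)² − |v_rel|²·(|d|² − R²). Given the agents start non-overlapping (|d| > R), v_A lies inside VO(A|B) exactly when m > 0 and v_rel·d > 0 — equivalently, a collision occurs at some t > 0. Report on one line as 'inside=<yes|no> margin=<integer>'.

d = (-16, -7),  |d|² = 305;  R = 7+7 = 14,  c = 305−14² = 109
v_rel = (-11, -13),  |v_rel|² = 290;  v_rel·d = (-11)·(-16) + (-13)·(-7) = 267
290·t² − 534·t + 109 = 0  ⇒  m = 267² − 290·109 = 39679
m = 39679 > 0,  v_rel·d = 267 > 0  ⇒  inside

inside=yes margin=39679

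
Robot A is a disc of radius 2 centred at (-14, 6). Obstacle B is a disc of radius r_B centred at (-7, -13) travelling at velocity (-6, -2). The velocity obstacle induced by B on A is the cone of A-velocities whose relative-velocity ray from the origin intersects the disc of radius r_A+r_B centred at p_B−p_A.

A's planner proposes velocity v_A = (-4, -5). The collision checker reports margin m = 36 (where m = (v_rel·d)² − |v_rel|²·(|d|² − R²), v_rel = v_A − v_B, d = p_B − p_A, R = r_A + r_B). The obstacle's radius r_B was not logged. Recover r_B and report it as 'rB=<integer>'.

m = 36
d = (7, -19);  v_rel = (2, -3),  |v_rel|² = 13
v_rel×d = (2)·(-19) − (-3)·(7) = -17
since m = R²·13 − (-17)²:  R² = (289 + 36) / 13 = 25
R = √25 = 5  ⇒  r_B = 5 − 2 = 3

rB=3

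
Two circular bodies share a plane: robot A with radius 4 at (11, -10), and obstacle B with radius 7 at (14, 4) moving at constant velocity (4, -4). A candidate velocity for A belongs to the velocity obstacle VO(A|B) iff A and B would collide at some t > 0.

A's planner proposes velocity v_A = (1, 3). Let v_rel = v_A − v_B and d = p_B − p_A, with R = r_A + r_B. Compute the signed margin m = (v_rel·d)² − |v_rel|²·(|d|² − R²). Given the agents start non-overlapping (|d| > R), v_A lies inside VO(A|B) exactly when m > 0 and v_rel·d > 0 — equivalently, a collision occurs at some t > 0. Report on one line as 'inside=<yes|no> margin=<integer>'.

d = (3, 14),  |d|² = 205;  R = 4+7 = 11,  c = 205−11² = 84
v_rel = (-3, 7),  |v_rel|² = 58;  v_rel·d = (-3)·(3) + (7)·(14) = 89
58·t² − 178·t + 84 = 0  ⇒  m = 89² − 58·84 = 3049
m = 3049 > 0,  v_rel·d = 89 > 0  ⇒  inside

inside=yes margin=3049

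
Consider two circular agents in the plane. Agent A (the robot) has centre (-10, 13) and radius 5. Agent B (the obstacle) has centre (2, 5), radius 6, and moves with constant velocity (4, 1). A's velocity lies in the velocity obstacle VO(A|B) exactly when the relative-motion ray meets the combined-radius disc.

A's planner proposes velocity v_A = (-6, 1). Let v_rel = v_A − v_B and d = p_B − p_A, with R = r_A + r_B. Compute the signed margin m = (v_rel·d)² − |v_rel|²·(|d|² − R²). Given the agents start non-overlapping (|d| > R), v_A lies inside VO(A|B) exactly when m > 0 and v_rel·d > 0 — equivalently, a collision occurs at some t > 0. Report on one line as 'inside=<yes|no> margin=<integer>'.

d = (12, -8),  |d|² = 208;  R = 5+6 = 11,  c = 208−11² = 87
v_rel = (-10, 0),  |v_rel|² = 100;  v_rel·d = (-10)·(12) + (0)·(-8) = -120
100·t² + 240·t + 87 = 0  ⇒  m = (-120)² − 100·87 = 5700
m = 5700 > 0,  v_rel·d = -120 < 0  ⇒  outside

inside=no margin=5700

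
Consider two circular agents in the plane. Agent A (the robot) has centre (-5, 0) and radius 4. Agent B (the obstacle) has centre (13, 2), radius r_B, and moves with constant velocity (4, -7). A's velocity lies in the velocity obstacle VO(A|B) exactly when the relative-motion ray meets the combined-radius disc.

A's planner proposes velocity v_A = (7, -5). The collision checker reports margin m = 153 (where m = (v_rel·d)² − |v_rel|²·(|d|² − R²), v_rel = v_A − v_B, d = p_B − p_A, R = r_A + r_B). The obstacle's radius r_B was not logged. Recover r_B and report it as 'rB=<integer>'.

m = 153
d = (18, 2);  v_rel = (3, 2),  |v_rel|² = 13
v_rel×d = (3)·(2) − (2)·(18) = -30
since m = R²·13 − (-30)²:  R² = (900 + 153) / 13 = 81
R = √81 = 9  ⇒  r_B = 9 − 4 = 5

rB=5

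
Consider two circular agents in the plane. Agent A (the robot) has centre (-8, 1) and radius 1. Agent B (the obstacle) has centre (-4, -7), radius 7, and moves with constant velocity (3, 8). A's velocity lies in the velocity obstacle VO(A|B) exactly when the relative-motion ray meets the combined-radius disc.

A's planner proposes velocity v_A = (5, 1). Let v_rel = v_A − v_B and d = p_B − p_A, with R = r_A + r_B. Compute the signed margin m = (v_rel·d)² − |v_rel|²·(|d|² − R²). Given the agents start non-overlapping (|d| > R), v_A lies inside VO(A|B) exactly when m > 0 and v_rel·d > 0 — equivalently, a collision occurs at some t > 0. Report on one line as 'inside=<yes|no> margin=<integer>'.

d = (4, -8),  |d|² = 80;  R = 1+7 = 8,  c = 80−8² = 16
v_rel = (2, -7),  |v_rel|² = 53;  v_rel·d = (2)·(4) + (-7)·(-8) = 64
53·t² − 128·t + 16 = 0  ⇒  m = 64² − 53·16 = 3248
m = 3248 > 0,  v_rel·d = 64 > 0  ⇒  inside

inside=yes margin=3248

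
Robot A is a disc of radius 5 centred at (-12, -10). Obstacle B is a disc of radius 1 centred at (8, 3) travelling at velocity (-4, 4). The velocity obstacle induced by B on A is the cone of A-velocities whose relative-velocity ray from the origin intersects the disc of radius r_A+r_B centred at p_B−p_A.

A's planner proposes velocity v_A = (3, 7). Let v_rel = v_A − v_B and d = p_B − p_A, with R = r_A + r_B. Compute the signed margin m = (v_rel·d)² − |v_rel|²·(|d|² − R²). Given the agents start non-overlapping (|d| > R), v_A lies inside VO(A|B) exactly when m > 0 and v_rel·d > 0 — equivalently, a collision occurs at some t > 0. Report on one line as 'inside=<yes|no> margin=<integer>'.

d = (20, 13),  |d|² = 569;  R = 5+1 = 6,  c = 569−6² = 533
v_rel = (7, 3),  |v_rel|² = 58;  v_rel·d = (7)·(20) + (3)·(13) = 179
58·t² − 358·t + 533 = 0  ⇒  m = 179² − 58·533 = 1127
m = 1127 > 0,  v_rel·d = 179 > 0  ⇒  inside

inside=yes margin=1127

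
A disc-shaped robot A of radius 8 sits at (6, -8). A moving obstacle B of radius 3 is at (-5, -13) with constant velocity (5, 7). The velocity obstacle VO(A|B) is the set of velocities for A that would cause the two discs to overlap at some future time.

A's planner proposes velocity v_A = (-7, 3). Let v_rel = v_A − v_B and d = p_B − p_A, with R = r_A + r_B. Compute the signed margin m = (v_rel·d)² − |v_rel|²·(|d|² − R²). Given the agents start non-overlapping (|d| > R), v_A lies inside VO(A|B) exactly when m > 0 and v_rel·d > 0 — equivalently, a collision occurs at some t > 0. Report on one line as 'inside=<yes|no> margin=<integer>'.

d = (-11, -5),  |d|² = 146;  R = 8+3 = 11,  c = 146−11² = 25
v_rel = (-12, -4),  |v_rel|² = 160;  v_rel·d = (-12)·(-11) + (-4)·(-5) = 152
160·t² − 304·t + 25 = 0  ⇒  m = 152² − 160·25 = 19104
m = 19104 > 0,  v_rel·d = 152 > 0  ⇒  inside

inside=yes margin=19104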